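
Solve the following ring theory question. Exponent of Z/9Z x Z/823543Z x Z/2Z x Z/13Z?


Exponent = lcm of the cyclic orders; pairwise coprime => product.
3^2*7^7*2^1*13^1=9*823543*2*13=192709062


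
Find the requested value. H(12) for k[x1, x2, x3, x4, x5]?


C(d+n-1,n-1)=C(16,4)=1820


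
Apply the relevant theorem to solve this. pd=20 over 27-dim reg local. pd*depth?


pd+depth=27
depth=27-20=7
pd*depth=20*7=140


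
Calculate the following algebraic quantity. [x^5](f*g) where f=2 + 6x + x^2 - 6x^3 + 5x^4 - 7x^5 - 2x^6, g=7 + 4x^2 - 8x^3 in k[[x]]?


[x^5] = sum a_i*b_j, i+j=5
  1*-8=-8
  -6*4=-24
  -7*7=-49
Sum=-81


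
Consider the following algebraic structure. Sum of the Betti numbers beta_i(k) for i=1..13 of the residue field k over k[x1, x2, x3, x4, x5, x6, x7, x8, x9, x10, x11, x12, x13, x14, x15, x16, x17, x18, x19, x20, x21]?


Koszul resolution: beta_i(k)=C(n,i), n=21
C(21,1)=21, C(21,2)=210, C(21,3)=1330, C(21,4)=5985, C(21,5)=20349, C(21,6)=54264, C(21,7)=116280, C(21,8)=203490, C(21,9)=293930, C(21,10)=352716, C(21,11)=352716, C(21,12)=293930, C(21,13)=203490
Sum=1898711


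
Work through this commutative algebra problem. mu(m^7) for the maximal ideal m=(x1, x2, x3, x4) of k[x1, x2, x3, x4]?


Graded Nakayama: mu(m^d) = dim_k (m^d/m^(d+1)) = #degree-7 monomials in 4 vars
C(n+d-1,d)=C(10,7)=120


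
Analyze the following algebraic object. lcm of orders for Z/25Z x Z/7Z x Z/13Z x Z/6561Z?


Exponent = lcm of the cyclic orders; pairwise coprime => product.
5^2*7^1*13^1*3^8=25*7*13*6561=14926275


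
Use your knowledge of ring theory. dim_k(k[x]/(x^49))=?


Basis: 1,x,...,x^48
dim=49


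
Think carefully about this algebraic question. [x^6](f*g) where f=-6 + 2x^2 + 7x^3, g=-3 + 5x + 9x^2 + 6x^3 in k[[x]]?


[x^6] = sum a_i*b_j, i+j=6
  7*6=42
Sum=42


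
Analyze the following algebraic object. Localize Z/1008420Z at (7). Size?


7-primary part: 1008420=7^5*60
Size=7^5=16807


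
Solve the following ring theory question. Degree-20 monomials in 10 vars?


C(d+n-1,n-1)=C(29,9)=10015005


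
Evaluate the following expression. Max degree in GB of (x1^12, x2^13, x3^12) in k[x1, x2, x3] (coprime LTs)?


Pure powers, coprime LTs => already GB.
Degrees: 12, 13, 12
Max=13


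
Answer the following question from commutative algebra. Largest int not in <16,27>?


gcd(16,27)=1 => F=ab-a-b=16*27-16-27=432-43=389


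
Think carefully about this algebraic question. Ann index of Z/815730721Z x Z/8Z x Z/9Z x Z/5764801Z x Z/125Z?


Exponent = lcm of the cyclic orders; pairwise coprime => product.
13^8*2^3*3^2*7^8*5^3=815730721*8*9*5764801*125=42322727485363689000


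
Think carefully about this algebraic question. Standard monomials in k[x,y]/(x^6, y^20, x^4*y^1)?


k[x,y]/I, I = (x^6, y^20, x^4*y^1)
Rect: 6x20=120. Corner: (6-4)x(20-1)=38.
dim = 120-38 = 82


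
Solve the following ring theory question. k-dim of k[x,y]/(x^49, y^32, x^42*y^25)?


k[x,y]/I, I = (x^49, y^32, x^42*y^25)
Rect: 49x32=1568. Corner: (49-42)x(32-25)=49.
dim = 1568-49 = 1519


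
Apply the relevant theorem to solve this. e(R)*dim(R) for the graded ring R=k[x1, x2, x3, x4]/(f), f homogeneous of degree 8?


e(R)=deg(f)=8, dim(R)=4-1=3
e*dim=8*3=24


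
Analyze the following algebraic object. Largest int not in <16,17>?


gcd(16,17)=1 => F=ab-a-b=16*17-16-17=272-33=239


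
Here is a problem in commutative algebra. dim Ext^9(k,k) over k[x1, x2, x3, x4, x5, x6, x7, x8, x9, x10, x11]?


C(n,i)=C(11,9)=55


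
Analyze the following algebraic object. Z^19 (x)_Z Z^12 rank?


rank(M(x)N) = rank(M)*rank(N)
19*12 = 228


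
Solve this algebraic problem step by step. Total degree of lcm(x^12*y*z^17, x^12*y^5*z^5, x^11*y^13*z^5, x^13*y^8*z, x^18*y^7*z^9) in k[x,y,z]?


lcm = componentwise max:
x: max(12,12,11,13,18)=18
y: max(1,5,13,8,7)=13
z: max(17,5,5,1,9)=17
Total=18+13+17=48


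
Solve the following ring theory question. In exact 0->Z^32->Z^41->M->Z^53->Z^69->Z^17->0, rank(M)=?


Alt sum=0:
(-1)^0*32 + (-1)^1*41 + (-1)^2*? + (-1)^3*53 + (-1)^4*69 + (-1)^5*17=0
rank(M)=10


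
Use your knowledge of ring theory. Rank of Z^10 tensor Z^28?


rank(M(x)N) = rank(M)*rank(N)
10*28 = 280


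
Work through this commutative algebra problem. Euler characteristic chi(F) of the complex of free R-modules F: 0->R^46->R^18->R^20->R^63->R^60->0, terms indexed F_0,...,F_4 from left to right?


chi = sum (-1)^i * rank:
(-1)^0*46=46
(-1)^1*18=-18
(-1)^2*20=20
(-1)^3*63=-63
(-1)^4*60=60
chi=45


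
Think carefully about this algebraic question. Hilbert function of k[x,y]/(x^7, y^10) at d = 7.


k[x,y], I = (x^7, y^10), d = 7
Need i < 7 and d-i < 10.
Range: 0 <= i <= 6.
H(7) = 7


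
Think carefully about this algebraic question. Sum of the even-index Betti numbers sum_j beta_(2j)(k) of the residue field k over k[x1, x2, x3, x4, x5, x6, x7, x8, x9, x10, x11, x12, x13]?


Koszul resolution: beta_i(k)=C(n,i), n=13
sum_even C(13,i) = 2^(n-1) = 2^12 = 4096


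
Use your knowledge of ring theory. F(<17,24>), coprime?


gcd(17,24)=1 => F=ab-a-b=17*24-17-24=408-41=367


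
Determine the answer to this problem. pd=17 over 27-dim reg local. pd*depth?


pd+depth=27
depth=27-17=10
pd*depth=17*10=170


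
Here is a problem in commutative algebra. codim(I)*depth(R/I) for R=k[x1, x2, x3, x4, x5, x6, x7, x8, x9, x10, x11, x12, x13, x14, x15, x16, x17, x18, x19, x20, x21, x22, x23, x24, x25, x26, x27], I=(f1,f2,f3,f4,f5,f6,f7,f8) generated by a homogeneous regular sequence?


codim=8, depth=dim(R/I)=27-8=19
Product=8*19=152


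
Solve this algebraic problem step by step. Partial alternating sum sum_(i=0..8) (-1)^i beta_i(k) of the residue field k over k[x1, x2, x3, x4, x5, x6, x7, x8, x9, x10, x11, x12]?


Koszul resolution: beta_i(k)=C(n,i), n=12
sum_(i=0..p) (-1)^i C(n,i) = (-1)^p C(n-1,p)
(-1)^8*C(11,8) = (-1)^8*165 = 165


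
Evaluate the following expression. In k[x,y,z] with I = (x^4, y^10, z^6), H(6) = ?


Need i<4, j<10, k<6 with i+j+k=6.
For each i, j ranges over max(0,6-i-5)..min(9,6-i):
  i=0: j in [1,6] -> 6
  i=1: j in [0,5] -> 6
  i=2: j in [0,4] -> 5
  i=3: j in [0,3] -> 4
H(6) = 6+6+5+4 = 21


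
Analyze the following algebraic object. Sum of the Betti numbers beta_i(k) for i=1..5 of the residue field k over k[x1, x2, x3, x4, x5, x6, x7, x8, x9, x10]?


Koszul resolution: beta_i(k)=C(n,i), n=10
C(10,1)=10, C(10,2)=45, C(10,3)=120, C(10,4)=210, C(10,5)=252
Sum=637


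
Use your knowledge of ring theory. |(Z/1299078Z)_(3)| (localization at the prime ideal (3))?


3-primary part: 1299078=3^10*22
Size=3^10=59049


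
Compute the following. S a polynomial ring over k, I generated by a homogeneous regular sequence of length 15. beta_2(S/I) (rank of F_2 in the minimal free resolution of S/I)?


Regular sequence => Koszul complex is the minimal free resolution.
Syz_1 minimally generated by Koszul relations f_i*e_j - f_j*e_i (i<j): mu(Syz_1) = beta_2 = C(m,2) = m(m-1)/2
m=15
15*14/2 = 105


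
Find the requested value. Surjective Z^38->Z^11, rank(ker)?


rank(ker) = 38-11 = 27


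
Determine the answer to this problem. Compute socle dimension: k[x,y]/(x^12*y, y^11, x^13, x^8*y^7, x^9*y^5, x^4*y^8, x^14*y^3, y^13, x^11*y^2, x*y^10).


Socle = ann(m) = span of standard monomials u with x*u, y*u in I (staircase corners).
Redundant generators: x^14*y^3, y^13
Minimal generators: x^13, x^12*y, x^11*y^2, x^9*y^5, x^8*y^7, x^4*y^8, x*y^10, y^11
Corners: y^10, x^3y^9, x^7y^7, x^8y^6, x^10y^4, x^11y, x^12
Socle dim=7


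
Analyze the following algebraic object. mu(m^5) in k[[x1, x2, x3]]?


C(n+d-1,d)=C(7,5)=21


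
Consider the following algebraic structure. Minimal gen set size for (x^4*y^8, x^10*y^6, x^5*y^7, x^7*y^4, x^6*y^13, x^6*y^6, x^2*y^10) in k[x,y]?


Remove redundant (divisible by others).
x^6*y^13 redundant.
x^10*y^6 redundant.
Min: x^7*y^4, x^6*y^6, x^5*y^7, x^4*y^8, x^2*y^10
Count=5


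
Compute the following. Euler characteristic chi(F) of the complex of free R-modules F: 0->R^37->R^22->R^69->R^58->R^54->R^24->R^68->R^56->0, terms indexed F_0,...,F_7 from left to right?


chi = sum (-1)^i * rank:
(-1)^0*37=37
(-1)^1*22=-22
(-1)^2*69=69
(-1)^3*58=-58
(-1)^4*54=54
(-1)^5*24=-24
(-1)^6*68=68
(-1)^7*56=-56
chi=68


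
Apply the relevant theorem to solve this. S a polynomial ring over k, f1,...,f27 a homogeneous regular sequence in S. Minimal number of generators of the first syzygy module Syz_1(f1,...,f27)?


Regular sequence => Koszul complex is the minimal free resolution.
Syz_1 minimally generated by Koszul relations f_i*e_j - f_j*e_i (i<j): mu(Syz_1) = beta_2 = C(m,2) = m(m-1)/2
m=27
27*26/2 = 351


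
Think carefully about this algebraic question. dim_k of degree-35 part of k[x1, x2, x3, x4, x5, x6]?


C(d+n-1,n-1)=C(40,5)=658008


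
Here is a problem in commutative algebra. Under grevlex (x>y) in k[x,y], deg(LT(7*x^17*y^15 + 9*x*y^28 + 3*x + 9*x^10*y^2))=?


LT: 7*x^17*y^15
deg_x=17, deg_y=15
Total=17+15=32


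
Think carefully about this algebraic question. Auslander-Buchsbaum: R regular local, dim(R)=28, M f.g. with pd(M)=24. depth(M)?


pd+depth=depth(R)=28
depth=28-24=4


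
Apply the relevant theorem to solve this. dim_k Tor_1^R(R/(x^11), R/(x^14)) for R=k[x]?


Tor_1(R/I,R/J)=(I cap J)/IJ=(x^14)/(x^25)
dim=25-14=min(11,14)=11


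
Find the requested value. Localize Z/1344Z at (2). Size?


2-primary part: 1344=2^6*21
Size=2^6=64


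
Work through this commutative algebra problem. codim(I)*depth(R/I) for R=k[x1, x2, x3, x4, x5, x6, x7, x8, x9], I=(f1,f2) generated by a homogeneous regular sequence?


codim=2, depth=dim(R/I)=9-2=7
Product=2*7=14


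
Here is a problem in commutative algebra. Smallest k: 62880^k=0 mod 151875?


62880^k mod 151875:
k=1: 62880
k=2: 132525
k=3: 94500
k=4: 50625
k=5: 0
First zero at k = 5


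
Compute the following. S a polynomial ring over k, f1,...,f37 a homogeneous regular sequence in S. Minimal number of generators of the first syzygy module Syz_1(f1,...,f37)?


Regular sequence => Koszul complex is the minimal free resolution.
Syz_1 minimally generated by Koszul relations f_i*e_j - f_j*e_i (i<j): mu(Syz_1) = beta_2 = C(m,2) = m(m-1)/2
m=37
37*36/2 = 666


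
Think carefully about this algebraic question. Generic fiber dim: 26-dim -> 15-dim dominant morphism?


dim(fiber)=dim(X)-dim(Y)=26-15=11


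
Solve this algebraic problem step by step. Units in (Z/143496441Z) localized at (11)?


Local ring = Z/1771561Z.
phi(1771561) = 11^5*(11-1) = 1610510


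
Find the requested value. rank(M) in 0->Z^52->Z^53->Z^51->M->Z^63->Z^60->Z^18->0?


Alt sum=0:
(-1)^0*52 + (-1)^1*53 + (-1)^2*51 + (-1)^3*? + (-1)^4*63 + (-1)^5*60 + (-1)^6*18=0
rank(M)=71


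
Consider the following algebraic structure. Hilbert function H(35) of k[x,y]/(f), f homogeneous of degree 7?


H(t)=d for t>=d-1.
d=7, t=35
H(35)=7


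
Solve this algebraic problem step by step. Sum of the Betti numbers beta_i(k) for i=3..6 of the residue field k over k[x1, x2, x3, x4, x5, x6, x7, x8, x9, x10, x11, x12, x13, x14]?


Koszul resolution: beta_i(k)=C(n,i), n=14
C(14,3)=364, C(14,4)=1001, C(14,5)=2002, C(14,6)=3003
Sum=6370


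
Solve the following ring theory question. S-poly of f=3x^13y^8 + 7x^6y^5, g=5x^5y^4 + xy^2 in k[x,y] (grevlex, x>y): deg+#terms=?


LT(f)=3x^13y^8, LT(g)=5x^5y^4
lcm(LM)=x^13y^8
S(f,g) (scaled by 15 to clear denominators) = 5*f - 3x^8y^4*g = -3x^9y^6 + 35x^6y^5
2 terms, deg 15.
15+2=17


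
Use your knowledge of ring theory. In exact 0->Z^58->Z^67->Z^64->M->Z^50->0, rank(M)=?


Alt sum=0:
(-1)^0*58 + (-1)^1*67 + (-1)^2*64 + (-1)^3*? + (-1)^4*50=0
rank(M)=105


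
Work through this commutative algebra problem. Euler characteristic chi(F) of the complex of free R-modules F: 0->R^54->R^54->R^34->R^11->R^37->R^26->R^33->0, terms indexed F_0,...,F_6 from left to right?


chi = sum (-1)^i * rank:
(-1)^0*54=54
(-1)^1*54=-54
(-1)^2*34=34
(-1)^3*11=-11
(-1)^4*37=37
(-1)^5*26=-26
(-1)^6*33=33
chi=67


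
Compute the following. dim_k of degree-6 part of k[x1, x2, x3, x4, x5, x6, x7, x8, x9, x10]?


C(d+n-1,n-1)=C(15,9)=5005


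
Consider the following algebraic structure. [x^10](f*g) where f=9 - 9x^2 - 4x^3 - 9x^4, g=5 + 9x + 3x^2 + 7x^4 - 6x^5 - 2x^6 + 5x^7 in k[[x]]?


[x^10] = sum a_i*b_j, i+j=10
  -4*5=-20
  -9*-2=18
Sum=-2


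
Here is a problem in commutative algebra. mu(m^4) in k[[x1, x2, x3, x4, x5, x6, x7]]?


C(n+d-1,d)=C(10,4)=210


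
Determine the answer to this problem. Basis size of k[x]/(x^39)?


Basis: 1,x,...,x^38
dim=39


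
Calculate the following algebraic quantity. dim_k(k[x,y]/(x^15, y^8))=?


Basis: x^i*y^j, i<15, j<8
15*8=120


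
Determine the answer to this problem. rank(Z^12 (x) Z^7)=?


rank(M(x)N) = rank(M)*rank(N)
12*7 = 84


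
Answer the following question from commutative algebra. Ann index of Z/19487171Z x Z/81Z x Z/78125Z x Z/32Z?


Exponent = lcm of the cyclic orders; pairwise coprime => product.
11^7*3^4*5^7*2^5=19487171*81*78125*32=3946152127500000


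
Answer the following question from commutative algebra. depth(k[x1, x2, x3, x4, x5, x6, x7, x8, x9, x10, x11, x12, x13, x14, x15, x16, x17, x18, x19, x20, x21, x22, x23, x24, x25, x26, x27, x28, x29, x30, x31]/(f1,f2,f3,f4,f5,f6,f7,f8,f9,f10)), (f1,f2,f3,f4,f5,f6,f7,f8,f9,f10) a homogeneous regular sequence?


depth(R)=31
depth(R/I)=31-10=21


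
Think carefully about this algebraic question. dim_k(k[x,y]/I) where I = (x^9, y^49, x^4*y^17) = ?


k[x,y]/I, I = (x^9, y^49, x^4*y^17)
Rect: 9x49=441. Corner: (9-4)x(49-17)=160.
dim = 441-160 = 281


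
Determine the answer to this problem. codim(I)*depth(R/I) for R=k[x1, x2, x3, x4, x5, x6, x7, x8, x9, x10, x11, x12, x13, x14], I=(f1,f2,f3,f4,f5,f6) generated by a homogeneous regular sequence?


codim=6, depth=dim(R/I)=14-6=8
Product=6*8=48


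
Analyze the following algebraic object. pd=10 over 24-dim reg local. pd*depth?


pd+depth=24
depth=24-10=14
pd*depth=10*14=140


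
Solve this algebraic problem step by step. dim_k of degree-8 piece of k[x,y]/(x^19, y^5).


k[x,y], I = (x^19, y^5), d = 8
Need i < 19 and d-i < 5.
Range: 4 <= i <= 8.
H(8) = 5


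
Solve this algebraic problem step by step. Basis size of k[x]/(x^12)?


Basis: 1,x,...,x^11
dim=12


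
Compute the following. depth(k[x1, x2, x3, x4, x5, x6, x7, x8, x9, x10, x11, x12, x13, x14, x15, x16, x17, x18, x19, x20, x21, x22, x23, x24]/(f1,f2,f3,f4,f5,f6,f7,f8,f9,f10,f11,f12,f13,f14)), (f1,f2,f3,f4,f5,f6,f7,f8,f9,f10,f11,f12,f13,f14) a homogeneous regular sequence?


depth(R)=24
depth(R/I)=24-14=10


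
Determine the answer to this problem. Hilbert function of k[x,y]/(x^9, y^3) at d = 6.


k[x,y], I = (x^9, y^3), d = 6
Need i < 9 and d-i < 3.
Range: 4 <= i <= 6.
H(6) = 3


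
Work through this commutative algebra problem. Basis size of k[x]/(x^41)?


Basis: 1,x,...,x^40
dim=41


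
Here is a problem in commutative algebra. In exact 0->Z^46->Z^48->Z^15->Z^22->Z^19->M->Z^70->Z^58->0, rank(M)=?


Alt sum=0:
(-1)^0*46 + (-1)^1*48 + (-1)^2*15 + (-1)^3*22 + (-1)^4*19 + (-1)^5*? + (-1)^6*70 + (-1)^7*58=0
rank(M)=22


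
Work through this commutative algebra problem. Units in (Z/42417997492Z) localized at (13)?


Local ring = Z/10604499373Z.
phi(10604499373) = 13^8*(13-1) = 9788768652


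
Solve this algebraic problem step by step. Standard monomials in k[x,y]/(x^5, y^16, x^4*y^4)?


k[x,y]/I, I = (x^5, y^16, x^4*y^4)
Rect: 5x16=80. Corner: (5-4)x(16-4)=12.
dim = 80-12 = 68


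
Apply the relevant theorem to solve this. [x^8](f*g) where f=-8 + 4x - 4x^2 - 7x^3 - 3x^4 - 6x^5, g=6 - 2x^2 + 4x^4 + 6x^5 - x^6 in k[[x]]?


[x^8] = sum a_i*b_j, i+j=8
  -4*-1=4
  -7*6=-42
  -3*4=-12
Sum=-50


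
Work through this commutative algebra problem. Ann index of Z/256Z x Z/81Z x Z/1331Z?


Exponent = lcm of the cyclic orders; pairwise coprime => product.
2^8*3^4*11^3=256*81*1331=27599616


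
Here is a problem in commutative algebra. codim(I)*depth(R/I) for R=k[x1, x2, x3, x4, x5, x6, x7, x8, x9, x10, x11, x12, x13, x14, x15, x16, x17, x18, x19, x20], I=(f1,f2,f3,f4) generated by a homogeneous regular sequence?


codim=4, depth=dim(R/I)=20-4=16
Product=4*16=64


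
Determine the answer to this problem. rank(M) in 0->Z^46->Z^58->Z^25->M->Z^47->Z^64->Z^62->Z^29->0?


Alt sum=0:
(-1)^0*46 + (-1)^1*58 + (-1)^2*25 + (-1)^3*? + (-1)^4*47 + (-1)^5*64 + (-1)^6*62 + (-1)^7*29=0
rank(M)=29


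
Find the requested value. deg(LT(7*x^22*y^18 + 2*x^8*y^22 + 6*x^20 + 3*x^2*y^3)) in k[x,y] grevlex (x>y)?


LT: 7*x^22*y^18
deg_x=22, deg_y=18
Total=22+18=40


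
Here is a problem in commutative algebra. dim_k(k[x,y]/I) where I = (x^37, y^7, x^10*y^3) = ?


k[x,y]/I, I = (x^37, y^7, x^10*y^3)
Rect: 37x7=259. Corner: (37-10)x(7-3)=108.
dim = 259-108 = 151


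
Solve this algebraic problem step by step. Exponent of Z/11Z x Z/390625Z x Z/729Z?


Exponent = lcm of the cyclic orders; pairwise coprime => product.
11^1*5^8*3^6=11*390625*729=3132421875


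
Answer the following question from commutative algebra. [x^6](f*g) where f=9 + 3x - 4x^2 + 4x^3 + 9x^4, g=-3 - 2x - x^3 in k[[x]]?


[x^6] = sum a_i*b_j, i+j=6
  4*-1=-4
Sum=-4


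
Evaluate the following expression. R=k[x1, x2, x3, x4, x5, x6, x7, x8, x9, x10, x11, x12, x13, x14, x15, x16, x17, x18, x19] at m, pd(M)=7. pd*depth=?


pd+depth=19
depth=19-7=12
pd*depth=7*12=84


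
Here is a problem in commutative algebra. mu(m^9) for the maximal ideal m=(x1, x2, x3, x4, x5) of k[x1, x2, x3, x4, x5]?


Graded Nakayama: mu(m^d) = dim_k (m^d/m^(d+1)) = #degree-9 monomials in 5 vars
C(n+d-1,d)=C(13,9)=715


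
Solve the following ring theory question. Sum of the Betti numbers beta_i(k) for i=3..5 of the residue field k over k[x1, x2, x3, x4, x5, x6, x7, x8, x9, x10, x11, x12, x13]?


Koszul resolution: beta_i(k)=C(n,i), n=13
C(13,3)=286, C(13,4)=715, C(13,5)=1287
Sum=2288


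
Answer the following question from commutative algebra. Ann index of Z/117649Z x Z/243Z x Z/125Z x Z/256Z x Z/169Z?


Exponent = lcm of the cyclic orders; pairwise coprime => product.
7^6*3^5*5^3*2^8*13^2=117649*243*125*256*169=154607727456000


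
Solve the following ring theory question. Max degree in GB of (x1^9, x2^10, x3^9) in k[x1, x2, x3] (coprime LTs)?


Pure powers, coprime LTs => already GB.
Degrees: 9, 10, 9
Max=10


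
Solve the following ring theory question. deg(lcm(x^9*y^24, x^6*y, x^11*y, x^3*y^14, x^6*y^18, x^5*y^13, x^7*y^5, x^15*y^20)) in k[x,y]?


lcm = componentwise max:
x: max(9,6,11,3,6,5,7,15)=15
y: max(24,1,1,14,18,13,5,20)=24
Total=15+24=39


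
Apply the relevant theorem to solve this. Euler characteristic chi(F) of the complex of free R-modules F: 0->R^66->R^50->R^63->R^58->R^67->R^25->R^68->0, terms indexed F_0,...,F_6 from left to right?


chi = sum (-1)^i * rank:
(-1)^0*66=66
(-1)^1*50=-50
(-1)^2*63=63
(-1)^3*58=-58
(-1)^4*67=67
(-1)^5*25=-25
(-1)^6*68=68
chi=131


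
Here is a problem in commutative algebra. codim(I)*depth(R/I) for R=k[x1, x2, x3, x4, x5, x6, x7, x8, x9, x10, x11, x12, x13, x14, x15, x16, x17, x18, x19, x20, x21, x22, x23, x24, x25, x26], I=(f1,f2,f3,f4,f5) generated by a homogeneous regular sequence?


codim=5, depth=dim(R/I)=26-5=21
Product=5*21=105


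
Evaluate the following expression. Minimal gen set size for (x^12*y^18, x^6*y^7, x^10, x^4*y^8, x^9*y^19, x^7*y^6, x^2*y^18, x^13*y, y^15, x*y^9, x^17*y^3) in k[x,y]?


Remove redundant (divisible by others).
x^17*y^3 redundant.
x^2*y^18 redundant.
x^12*y^18 redundant.
x^9*y^19 redundant.
x^13*y redundant.
Min: x^10, x^7*y^6, x^6*y^7, x^4*y^8, x*y^9, y^15
Count=6


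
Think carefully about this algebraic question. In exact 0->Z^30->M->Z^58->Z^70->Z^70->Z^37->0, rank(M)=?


Alt sum=0:
(-1)^0*30 + (-1)^1*? + (-1)^2*58 + (-1)^3*70 + (-1)^4*70 + (-1)^5*37=0
rank(M)=51


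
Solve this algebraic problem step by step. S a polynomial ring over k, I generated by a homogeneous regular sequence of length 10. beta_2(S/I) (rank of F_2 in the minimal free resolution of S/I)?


Regular sequence => Koszul complex is the minimal free resolution.
Syz_1 minimally generated by Koszul relations f_i*e_j - f_j*e_i (i<j): mu(Syz_1) = beta_2 = C(m,2) = m(m-1)/2
m=10
10*9/2 = 45


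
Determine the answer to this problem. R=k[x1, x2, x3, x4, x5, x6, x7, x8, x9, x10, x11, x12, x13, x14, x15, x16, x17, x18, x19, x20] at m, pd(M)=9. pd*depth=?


pd+depth=20
depth=20-9=11
pd*depth=9*11=99


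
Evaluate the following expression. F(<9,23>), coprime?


gcd(9,23)=1 => F=ab-a-b=9*23-9-23=207-32=175


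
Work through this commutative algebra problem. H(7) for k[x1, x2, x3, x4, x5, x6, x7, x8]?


C(d+n-1,n-1)=C(14,7)=3432


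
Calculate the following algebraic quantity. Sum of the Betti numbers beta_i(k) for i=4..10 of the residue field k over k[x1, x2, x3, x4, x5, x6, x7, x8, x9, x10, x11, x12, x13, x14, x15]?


Koszul resolution: beta_i(k)=C(n,i), n=15
C(15,4)=1365, C(15,5)=3003, C(15,6)=5005, C(15,7)=6435, C(15,8)=6435, C(15,9)=5005, C(15,10)=3003
Sum=30251


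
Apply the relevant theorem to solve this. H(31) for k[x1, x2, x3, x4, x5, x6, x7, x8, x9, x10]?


C(d+n-1,n-1)=C(40,9)=273438880


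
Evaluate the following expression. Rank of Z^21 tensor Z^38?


rank(M(x)N) = rank(M)*rank(N)
21*38 = 798


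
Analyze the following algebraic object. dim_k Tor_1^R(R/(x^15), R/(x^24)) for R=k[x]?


Tor_1(R/I,R/J)=(I cap J)/IJ=(x^24)/(x^39)
dim=39-24=min(15,24)=15


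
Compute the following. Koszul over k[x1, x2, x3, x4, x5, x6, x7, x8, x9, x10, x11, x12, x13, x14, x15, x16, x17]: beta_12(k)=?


C(n,i)=C(17,12)=6188


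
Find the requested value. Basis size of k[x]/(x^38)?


Basis: 1,x,...,x^37
dim=38


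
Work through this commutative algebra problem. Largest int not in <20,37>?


gcd(20,37)=1 => F=ab-a-b=20*37-20-37=740-57=683


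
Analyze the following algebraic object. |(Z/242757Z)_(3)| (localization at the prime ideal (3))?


3-primary part: 242757=3^8*37
Size=3^8=6561


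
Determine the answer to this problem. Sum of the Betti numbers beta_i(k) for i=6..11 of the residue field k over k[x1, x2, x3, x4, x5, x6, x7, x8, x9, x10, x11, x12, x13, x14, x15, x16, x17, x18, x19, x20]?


Koszul resolution: beta_i(k)=C(n,i), n=20
C(20,6)=38760, C(20,7)=77520, C(20,8)=125970, C(20,9)=167960, C(20,10)=184756, C(20,11)=167960
Sum=762926


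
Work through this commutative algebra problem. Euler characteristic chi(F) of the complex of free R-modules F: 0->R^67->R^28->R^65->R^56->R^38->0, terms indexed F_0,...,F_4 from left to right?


chi = sum (-1)^i * rank:
(-1)^0*67=67
(-1)^1*28=-28
(-1)^2*65=65
(-1)^3*56=-56
(-1)^4*38=38
chi=86


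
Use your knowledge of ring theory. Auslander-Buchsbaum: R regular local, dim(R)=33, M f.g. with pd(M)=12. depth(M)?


pd+depth=depth(R)=33
depth=33-12=21


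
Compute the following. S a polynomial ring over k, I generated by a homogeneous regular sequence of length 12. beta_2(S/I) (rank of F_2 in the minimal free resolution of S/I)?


Regular sequence => Koszul complex is the minimal free resolution.
Syz_1 minimally generated by Koszul relations f_i*e_j - f_j*e_i (i<j): mu(Syz_1) = beta_2 = C(m,2) = m(m-1)/2
m=12
12*11/2 = 66


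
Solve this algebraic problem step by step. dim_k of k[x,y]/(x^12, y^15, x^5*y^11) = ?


k[x,y]/I, I = (x^12, y^15, x^5*y^11)
Rect: 12x15=180. Corner: (12-5)x(15-11)=28.
dim = 180-28 = 152


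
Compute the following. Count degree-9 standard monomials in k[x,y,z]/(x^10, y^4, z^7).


Need i<10, j<4, k<7 with i+j+k=9.
For each i, j ranges over max(0,9-i-6)..min(3,9-i):
  i=0: j in [3,3] -> 1
  i=1: j in [2,3] -> 2
  i=2: j in [1,3] -> 3
  i=3: j in [0,3] -> 4
  i=4: j in [0,3] -> 4
  i=5: j in [0,3] -> 4
  i=6: j in [0,3] -> 4
  i=7: j in [0,2] -> 3
  i=8: j in [0,1] -> 2
  i=9: j in [0,0] -> 1
H(9) = 1+2+3+4+4+4+4+3+2+1 = 28


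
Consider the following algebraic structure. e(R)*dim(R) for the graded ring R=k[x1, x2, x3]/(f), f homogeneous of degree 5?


e(R)=deg(f)=5, dim(R)=3-1=2
e*dim=5*2=10


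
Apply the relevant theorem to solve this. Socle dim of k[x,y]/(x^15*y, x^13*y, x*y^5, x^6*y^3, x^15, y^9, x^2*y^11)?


Socle = ann(m) = span of standard monomials u with x*u, y*u in I (staircase corners).
Redundant generators: x^2*y^11, x^15*y
Minimal generators: x^15, x^13*y, x^6*y^3, x*y^5, y^9
Corners: y^8, x^5y^4, x^12y^2, x^14
Socle dim=4


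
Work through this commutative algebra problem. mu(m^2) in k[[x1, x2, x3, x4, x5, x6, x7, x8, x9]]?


C(n+d-1,d)=C(10,2)=45


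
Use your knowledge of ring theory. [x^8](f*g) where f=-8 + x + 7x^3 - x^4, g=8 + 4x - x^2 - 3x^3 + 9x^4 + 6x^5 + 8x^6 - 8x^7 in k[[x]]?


[x^8] = sum a_i*b_j, i+j=8
  1*-8=-8
  7*6=42
  -1*9=-9
Sum=25


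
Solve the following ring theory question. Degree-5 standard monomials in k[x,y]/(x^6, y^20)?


k[x,y], I = (x^6, y^20), d = 5
Need i < 6 and d-i < 20.
Range: 0 <= i <= 5.
H(5) = 6


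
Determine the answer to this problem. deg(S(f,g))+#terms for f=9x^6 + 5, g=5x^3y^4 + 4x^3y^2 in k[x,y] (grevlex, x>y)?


LT(f)=9x^6, LT(g)=5x^3y^4
lcm(LM)=x^6y^4
S(f,g) (scaled by 45 to clear denominators) = 5y^4*f - 9x^3*g = -36x^6y^2 + 25y^4
2 terms, deg 8.
8+2=10


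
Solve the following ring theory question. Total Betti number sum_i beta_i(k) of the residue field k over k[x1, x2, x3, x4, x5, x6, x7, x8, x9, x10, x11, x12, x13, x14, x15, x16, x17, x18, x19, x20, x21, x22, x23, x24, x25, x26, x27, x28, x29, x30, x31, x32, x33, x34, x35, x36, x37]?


Koszul resolution: beta_i(k)=C(n,i), n=37
sum_i C(37,i) = 2^37 = 137438953472


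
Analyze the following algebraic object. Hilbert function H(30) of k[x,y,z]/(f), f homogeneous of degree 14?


C(32,2)-C(18,2)=496-153=343


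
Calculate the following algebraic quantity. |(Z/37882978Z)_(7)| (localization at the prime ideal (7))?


7-primary part: 37882978=7^7*46
Size=7^7=823543


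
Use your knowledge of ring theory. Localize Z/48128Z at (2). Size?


2-primary part: 48128=2^10*47
Size=2^10=1024


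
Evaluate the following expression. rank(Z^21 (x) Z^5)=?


rank(M(x)N) = rank(M)*rank(N)
21*5 = 105


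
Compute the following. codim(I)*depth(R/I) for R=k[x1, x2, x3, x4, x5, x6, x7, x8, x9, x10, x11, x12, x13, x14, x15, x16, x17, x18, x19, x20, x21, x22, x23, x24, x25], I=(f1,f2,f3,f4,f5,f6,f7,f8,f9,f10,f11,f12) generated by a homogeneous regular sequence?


codim=12, depth=dim(R/I)=25-12=13
Product=12*13=156


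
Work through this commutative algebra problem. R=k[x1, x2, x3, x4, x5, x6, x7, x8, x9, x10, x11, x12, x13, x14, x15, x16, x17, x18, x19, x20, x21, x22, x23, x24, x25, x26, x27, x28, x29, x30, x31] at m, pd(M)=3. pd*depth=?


pd+depth=31
depth=31-3=28
pd*depth=3*28=84


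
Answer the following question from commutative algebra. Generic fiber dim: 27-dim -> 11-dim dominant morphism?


dim(fiber)=dim(X)-dim(Y)=27-11=16


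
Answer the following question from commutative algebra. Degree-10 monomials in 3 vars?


C(d+n-1,n-1)=C(12,2)=66


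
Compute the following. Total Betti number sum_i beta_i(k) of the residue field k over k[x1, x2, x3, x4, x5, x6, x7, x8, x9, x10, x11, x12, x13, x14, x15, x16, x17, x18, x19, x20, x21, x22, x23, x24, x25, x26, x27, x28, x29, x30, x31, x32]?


Koszul resolution: beta_i(k)=C(n,i), n=32
sum_i C(32,i) = 2^32 = 4294967296


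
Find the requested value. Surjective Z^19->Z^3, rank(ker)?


rank(ker) = 19-3 = 16


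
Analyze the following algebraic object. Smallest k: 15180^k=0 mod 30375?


15180^k mod 30375:
k=1: 15180
k=2: 7650
k=3: 3375
k=4: 20250
k=5: 0
First zero at k = 5


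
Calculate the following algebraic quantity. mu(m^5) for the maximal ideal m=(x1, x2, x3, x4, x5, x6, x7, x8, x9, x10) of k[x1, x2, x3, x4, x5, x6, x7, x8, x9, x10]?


Graded Nakayama: mu(m^d) = dim_k (m^d/m^(d+1)) = #degree-5 monomials in 10 vars
C(n+d-1,d)=C(14,5)=2002


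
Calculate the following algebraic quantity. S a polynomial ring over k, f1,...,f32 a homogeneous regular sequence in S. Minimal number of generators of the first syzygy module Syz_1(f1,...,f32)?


Regular sequence => Koszul complex is the minimal free resolution.
Syz_1 minimally generated by Koszul relations f_i*e_j - f_j*e_i (i<j): mu(Syz_1) = beta_2 = C(m,2) = m(m-1)/2
m=32
32*31/2 = 496


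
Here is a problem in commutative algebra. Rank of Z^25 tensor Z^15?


rank(M(x)N) = rank(M)*rank(N)
25*15 = 375


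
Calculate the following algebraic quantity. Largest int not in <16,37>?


gcd(16,37)=1 => F=ab-a-b=16*37-16-37=592-53=539


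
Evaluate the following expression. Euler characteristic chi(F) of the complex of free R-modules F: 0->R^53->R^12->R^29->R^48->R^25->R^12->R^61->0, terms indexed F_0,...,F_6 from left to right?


chi = sum (-1)^i * rank:
(-1)^0*53=53
(-1)^1*12=-12
(-1)^2*29=29
(-1)^3*48=-48
(-1)^4*25=25
(-1)^5*12=-12
(-1)^6*61=61
chi=96


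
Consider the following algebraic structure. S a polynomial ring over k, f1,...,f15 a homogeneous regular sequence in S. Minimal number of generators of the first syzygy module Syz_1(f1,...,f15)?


Regular sequence => Koszul complex is the minimal free resolution.
Syz_1 minimally generated by Koszul relations f_i*e_j - f_j*e_i (i<j): mu(Syz_1) = beta_2 = C(m,2) = m(m-1)/2
m=15
15*14/2 = 105


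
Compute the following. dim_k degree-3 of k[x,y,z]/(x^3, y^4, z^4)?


Need i<3, j<4, k<4 with i+j+k=3.
For each i, j ranges over max(0,3-i-3)..min(3,3-i):
  i=0: j in [0,3] -> 4
  i=1: j in [0,2] -> 3
  i=2: j in [0,1] -> 2
H(3) = 4+3+2 = 9


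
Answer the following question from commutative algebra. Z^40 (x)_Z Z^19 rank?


rank(M(x)N) = rank(M)*rank(N)
40*19 = 760


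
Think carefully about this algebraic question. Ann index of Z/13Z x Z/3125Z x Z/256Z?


Exponent = lcm of the cyclic orders; pairwise coprime => product.
13^1*5^5*2^8=13*3125*256=10400000


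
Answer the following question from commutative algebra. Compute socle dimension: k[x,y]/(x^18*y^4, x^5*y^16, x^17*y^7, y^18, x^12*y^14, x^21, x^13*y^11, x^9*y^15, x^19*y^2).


Socle = ann(m) = span of standard monomials u with x*u, y*u in I (staircase corners).
Minimal generators: x^21, x^19*y^2, x^18*y^4, x^17*y^7, x^13*y^11, x^12*y^14, x^9*y^15, x^5*y^16, y^18
Corners: x^4y^17, x^8y^15, x^11y^14, x^12y^13, x^16y^10, x^17y^6, x^18y^3, x^20y
Socle dim=8


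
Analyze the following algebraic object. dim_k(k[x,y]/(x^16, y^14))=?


Basis: x^i*y^j, i<16, j<14
16*14=224


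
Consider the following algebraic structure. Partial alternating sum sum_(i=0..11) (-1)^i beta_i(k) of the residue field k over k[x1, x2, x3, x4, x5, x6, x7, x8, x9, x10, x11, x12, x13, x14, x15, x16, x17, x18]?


Koszul resolution: beta_i(k)=C(n,i), n=18
sum_(i=0..p) (-1)^i C(n,i) = (-1)^p C(n-1,p)
(-1)^11*C(17,11) = (-1)^11*12376 = -12376


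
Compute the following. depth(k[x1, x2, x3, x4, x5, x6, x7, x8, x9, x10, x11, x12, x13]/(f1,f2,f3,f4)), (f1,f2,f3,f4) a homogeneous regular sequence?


depth(R)=13
depth(R/I)=13-4=9


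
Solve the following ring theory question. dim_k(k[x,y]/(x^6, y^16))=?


Basis: x^i*y^j, i<6, j<16
6*16=96


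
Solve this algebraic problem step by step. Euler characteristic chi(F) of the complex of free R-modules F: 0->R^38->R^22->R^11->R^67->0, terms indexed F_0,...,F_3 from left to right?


chi = sum (-1)^i * rank:
(-1)^0*38=38
(-1)^1*22=-22
(-1)^2*11=11
(-1)^3*67=-67
chi=-40


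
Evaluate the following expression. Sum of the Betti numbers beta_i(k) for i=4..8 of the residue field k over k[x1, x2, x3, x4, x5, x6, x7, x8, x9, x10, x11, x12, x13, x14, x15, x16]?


Koszul resolution: beta_i(k)=C(n,i), n=16
C(16,4)=1820, C(16,5)=4368, C(16,6)=8008, C(16,7)=11440, C(16,8)=12870
Sum=38506


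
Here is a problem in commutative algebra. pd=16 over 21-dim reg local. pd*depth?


pd+depth=21
depth=21-16=5
pd*depth=16*5=80


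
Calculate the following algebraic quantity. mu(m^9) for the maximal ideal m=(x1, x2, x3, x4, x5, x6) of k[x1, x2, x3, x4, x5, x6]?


Graded Nakayama: mu(m^d) = dim_k (m^d/m^(d+1)) = #degree-9 monomials in 6 vars
C(n+d-1,d)=C(14,9)=2002


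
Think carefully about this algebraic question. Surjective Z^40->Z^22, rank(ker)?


rank(ker) = 40-22 = 18


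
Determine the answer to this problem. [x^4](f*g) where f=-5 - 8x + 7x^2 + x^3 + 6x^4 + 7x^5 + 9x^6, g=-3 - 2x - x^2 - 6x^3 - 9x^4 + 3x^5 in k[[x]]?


[x^4] = sum a_i*b_j, i+j=4
  -5*-9=45
  -8*-6=48
  7*-1=-7
  1*-2=-2
  6*-3=-18
Sum=66


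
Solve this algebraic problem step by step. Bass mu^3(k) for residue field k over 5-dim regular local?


C(n,i)=C(5,3)=10


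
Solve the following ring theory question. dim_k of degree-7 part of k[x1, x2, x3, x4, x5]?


C(d+n-1,n-1)=C(11,4)=330


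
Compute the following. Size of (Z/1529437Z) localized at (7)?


7-primary part: 1529437=7^6*13
Size=7^6=117649


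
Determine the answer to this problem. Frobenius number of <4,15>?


gcd(4,15)=1 => F=ab-a-b=4*15-4-15=60-19=41


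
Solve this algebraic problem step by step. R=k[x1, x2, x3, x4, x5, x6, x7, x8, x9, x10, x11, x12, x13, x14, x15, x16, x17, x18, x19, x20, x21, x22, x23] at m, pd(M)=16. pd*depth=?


pd+depth=23
depth=23-16=7
pd*depth=16*7=112


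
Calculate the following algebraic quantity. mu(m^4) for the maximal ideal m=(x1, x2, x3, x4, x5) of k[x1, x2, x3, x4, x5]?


Graded Nakayama: mu(m^d) = dim_k (m^d/m^(d+1)) = #degree-4 monomials in 5 vars
C(n+d-1,d)=C(8,4)=70


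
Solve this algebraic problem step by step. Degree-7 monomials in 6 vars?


C(d+n-1,n-1)=C(12,5)=792


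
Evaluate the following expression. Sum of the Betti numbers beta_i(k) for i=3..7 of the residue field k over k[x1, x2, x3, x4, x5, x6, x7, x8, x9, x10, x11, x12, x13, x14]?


Koszul resolution: beta_i(k)=C(n,i), n=14
C(14,3)=364, C(14,4)=1001, C(14,5)=2002, C(14,6)=3003, C(14,7)=3432
Sum=9802


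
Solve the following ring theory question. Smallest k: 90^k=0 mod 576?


90^k mod 576:
k=1: 90
k=2: 36
k=3: 360
k=4: 144
k=5: 288
k=6: 0
First zero at k = 6


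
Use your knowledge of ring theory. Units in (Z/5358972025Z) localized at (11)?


Local ring = Z/214358881Z.
phi(214358881) = 11^7*(11-1) = 194871710


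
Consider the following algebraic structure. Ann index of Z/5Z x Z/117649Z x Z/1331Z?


Exponent = lcm of the cyclic orders; pairwise coprime => product.
5^1*7^6*11^3=5*117649*1331=782954095


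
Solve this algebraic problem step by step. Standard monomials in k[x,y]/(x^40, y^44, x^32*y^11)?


k[x,y]/I, I = (x^40, y^44, x^32*y^11)
Rect: 40x44=1760. Corner: (40-32)x(44-11)=264.
dim = 1760-264 = 1496


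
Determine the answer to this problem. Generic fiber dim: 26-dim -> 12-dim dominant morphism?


dim(fiber)=dim(X)-dim(Y)=26-12=14


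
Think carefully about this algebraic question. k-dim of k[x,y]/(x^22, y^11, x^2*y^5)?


k[x,y]/I, I = (x^22, y^11, x^2*y^5)
Rect: 22x11=242. Corner: (22-2)x(11-5)=120.
dim = 242-120 = 122


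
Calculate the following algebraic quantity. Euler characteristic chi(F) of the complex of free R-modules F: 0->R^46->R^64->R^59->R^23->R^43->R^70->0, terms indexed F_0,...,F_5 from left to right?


chi = sum (-1)^i * rank:
(-1)^0*46=46
(-1)^1*64=-64
(-1)^2*59=59
(-1)^3*23=-23
(-1)^4*43=43
(-1)^5*70=-70
chi=-9


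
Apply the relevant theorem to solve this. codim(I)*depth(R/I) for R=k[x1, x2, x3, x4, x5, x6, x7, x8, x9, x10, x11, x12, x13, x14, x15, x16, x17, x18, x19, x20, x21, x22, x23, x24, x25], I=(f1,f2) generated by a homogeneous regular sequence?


codim=2, depth=dim(R/I)=25-2=23
Product=2*23=46


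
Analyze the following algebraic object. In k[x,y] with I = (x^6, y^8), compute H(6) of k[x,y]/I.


k[x,y], I = (x^6, y^8), d = 6
Need i < 6 and d-i < 8.
Range: 0 <= i <= 5.
H(6) = 6


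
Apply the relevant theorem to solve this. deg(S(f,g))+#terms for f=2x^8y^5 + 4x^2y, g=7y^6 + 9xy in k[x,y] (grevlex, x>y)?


LT(f)=2x^8y^5, LT(g)=7y^6
lcm(LM)=x^8y^6
S(f,g) (scaled by 14 to clear denominators) = 7y*f - 2x^8*g = -18x^9y + 28x^2y^2
2 terms, deg 10.
10+2=12


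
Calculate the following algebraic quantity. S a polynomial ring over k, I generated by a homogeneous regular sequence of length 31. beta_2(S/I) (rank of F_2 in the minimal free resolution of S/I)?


Regular sequence => Koszul complex is the minimal free resolution.
Syz_1 minimally generated by Koszul relations f_i*e_j - f_j*e_i (i<j): mu(Syz_1) = beta_2 = C(m,2) = m(m-1)/2
m=31
31*30/2 = 465


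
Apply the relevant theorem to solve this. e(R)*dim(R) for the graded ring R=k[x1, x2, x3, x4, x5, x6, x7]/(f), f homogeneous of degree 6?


e(R)=deg(f)=6, dim(R)=7-1=6
e*dim=6*6=36


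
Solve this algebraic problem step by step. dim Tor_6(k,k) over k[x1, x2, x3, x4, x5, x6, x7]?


Koszul: C(n,i)=C(7,6)=7


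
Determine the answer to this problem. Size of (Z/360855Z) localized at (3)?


3-primary part: 360855=3^8*55
Size=3^8=6561


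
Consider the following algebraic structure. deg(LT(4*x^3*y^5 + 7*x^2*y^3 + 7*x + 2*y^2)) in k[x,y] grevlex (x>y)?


LT: 4*x^3*y^5
deg_x=3, deg_y=5
Total=3+5=8


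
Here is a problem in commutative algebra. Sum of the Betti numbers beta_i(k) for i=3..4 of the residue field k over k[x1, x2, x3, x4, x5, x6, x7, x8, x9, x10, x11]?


Koszul resolution: beta_i(k)=C(n,i), n=11
C(11,3)=165, C(11,4)=330
Sum=495


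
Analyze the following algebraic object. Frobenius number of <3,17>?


gcd(3,17)=1 => F=ab-a-b=3*17-3-17=51-20=31


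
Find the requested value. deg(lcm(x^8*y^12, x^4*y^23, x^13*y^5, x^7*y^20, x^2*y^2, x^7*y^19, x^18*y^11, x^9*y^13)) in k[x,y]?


lcm = componentwise max:
x: max(8,4,13,7,2,7,18,9)=18
y: max(12,23,5,20,2,19,11,13)=23
Total=18+23=41


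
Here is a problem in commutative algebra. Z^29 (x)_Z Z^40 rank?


rank(M(x)N) = rank(M)*rank(N)
29*40 = 1160


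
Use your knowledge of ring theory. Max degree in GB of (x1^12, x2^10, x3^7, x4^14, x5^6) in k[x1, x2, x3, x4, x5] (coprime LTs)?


Pure powers, coprime LTs => already GB.
Degrees: 12, 10, 7, 14, 6
Max=14


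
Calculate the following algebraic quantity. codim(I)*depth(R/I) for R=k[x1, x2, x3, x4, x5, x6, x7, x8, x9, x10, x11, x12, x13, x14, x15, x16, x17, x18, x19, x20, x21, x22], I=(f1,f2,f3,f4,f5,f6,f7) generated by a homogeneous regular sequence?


codim=7, depth=dim(R/I)=22-7=15
Product=7*15=105


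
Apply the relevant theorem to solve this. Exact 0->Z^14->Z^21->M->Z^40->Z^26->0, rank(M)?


Alt sum=0:
(-1)^0*14 + (-1)^1*21 + (-1)^2*? + (-1)^3*40 + (-1)^4*26=0
rank(M)=21


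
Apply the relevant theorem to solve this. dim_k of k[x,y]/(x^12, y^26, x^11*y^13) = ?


k[x,y]/I, I = (x^12, y^26, x^11*y^13)
Rect: 12x26=312. Corner: (12-11)x(26-13)=13.
dim = 312-13 = 299


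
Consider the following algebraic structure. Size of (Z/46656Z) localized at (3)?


3-primary part: 46656=3^6*64
Size=3^6=729


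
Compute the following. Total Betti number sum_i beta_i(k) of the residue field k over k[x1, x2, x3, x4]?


Koszul resolution: beta_i(k)=C(n,i), n=4
sum_i C(4,i) = 2^4 = 16


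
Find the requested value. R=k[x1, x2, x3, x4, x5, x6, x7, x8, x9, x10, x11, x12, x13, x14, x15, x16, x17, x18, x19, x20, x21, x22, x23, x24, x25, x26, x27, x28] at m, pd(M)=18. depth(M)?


pd+depth=depth(R)=28
depth=28-18=10


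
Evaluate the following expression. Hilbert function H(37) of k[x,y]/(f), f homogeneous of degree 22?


H(t)=d for t>=d-1.
d=22, t=37
H(37)=22


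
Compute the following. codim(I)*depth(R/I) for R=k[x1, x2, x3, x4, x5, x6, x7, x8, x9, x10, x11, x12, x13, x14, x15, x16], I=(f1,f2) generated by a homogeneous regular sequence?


codim=2, depth=dim(R/I)=16-2=14
Product=2*14=28
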